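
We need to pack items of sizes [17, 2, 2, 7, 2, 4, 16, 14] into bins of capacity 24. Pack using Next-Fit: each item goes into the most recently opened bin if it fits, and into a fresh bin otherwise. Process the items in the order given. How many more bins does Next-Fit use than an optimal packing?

Next-Fit: [17,2,2] [7,2,4] [16] [14] → 4 bins.
Total size 64; any packing needs at least ⌈64/24⌉ = 3 bins.
An optimal packing achieves that bound: [17,7] [16,4,2,2] [14,2] → 3 bins.
Excess: 4 − 3 = 1.

1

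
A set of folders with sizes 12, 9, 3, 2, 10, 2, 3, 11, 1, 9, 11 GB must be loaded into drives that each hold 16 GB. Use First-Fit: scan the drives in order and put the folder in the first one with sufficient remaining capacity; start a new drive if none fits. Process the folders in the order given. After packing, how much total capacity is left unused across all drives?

drive 1: place 12 GB, 4 GB left
drive 2: place 9 GB, 7 GB left
drive 1: place 3 GB, 1 GB left
drive 2: place 2 GB, 5 GB left
drive 3: place 10 GB, 6 GB left
drive 2: place 2 GB, 3 GB left
drive 2: place 3 GB, 0 GB left
drive 4: place 11 GB, 5 GB left
drive 1: place 1 GB, 0 GB left
drive 5: place 9 GB, 7 GB left
drive 6: place 11 GB, 5 GB left
6 drives × 16 GB = 96 GB; used 73 GB; unused 23 GB.

23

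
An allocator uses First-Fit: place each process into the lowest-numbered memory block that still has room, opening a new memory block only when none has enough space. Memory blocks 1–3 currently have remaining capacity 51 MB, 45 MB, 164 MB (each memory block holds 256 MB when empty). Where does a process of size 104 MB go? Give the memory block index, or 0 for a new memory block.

3

Memory blocks with room: memory block 3 (164 MB).
The first with room is memory block 3.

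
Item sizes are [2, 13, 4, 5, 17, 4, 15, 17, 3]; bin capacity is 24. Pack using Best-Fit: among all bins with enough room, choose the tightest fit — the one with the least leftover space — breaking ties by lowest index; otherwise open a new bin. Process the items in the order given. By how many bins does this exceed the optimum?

0

Best-Fit: [2,13,4,5] [17,4,3] [15] [17] → 4 bins.
Total size 80; any packing needs at least ⌈80/24⌉ = 4 bins.
So 4 is already optimal.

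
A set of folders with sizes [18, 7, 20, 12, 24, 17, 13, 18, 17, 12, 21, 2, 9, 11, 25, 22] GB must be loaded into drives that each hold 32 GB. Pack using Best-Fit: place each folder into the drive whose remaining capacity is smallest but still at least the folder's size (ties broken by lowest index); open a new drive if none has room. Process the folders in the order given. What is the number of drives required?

9

18 GB → drive 1 (remaining 14 GB)
7 GB → drive 1 (remaining 7 GB)
20 GB → drive 2 (remaining 12 GB)
12 GB → drive 2 (remaining 0 GB)
24 GB → drive 3 (remaining 8 GB)
17 GB → drive 4 (remaining 15 GB)
13 GB → drive 4 (remaining 2 GB)
18 GB → drive 5 (remaining 14 GB)
17 GB → drive 6 (remaining 15 GB)
12 GB → drive 5 (remaining 2 GB)
21 GB → drive 7 (remaining 11 GB)
2 GB → drive 4 (remaining 0 GB)
9 GB → drive 7 (remaining 2 GB)
11 GB → drive 6 (remaining 4 GB)
25 GB → drive 8 (remaining 7 GB)
22 GB → drive 9 (remaining 10 GB)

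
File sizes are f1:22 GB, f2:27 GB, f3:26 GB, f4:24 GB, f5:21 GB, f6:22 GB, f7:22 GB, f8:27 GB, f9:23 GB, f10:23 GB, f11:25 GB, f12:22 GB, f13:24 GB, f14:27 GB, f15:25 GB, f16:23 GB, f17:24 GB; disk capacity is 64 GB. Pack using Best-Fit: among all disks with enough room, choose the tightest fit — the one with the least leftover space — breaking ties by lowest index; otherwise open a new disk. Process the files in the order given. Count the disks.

9

disk 1: place f1 (22 GB), 42 GB left
disk 1: place f2 (27 GB), 15 GB left
disk 2: place f3 (26 GB), 38 GB left
disk 2: place f4 (24 GB), 14 GB left
disk 3: place f5 (21 GB), 43 GB left
disk 3: place f6 (22 GB), 21 GB left
disk 4: place f7 (22 GB), 42 GB left
disk 4: place f8 (27 GB), 15 GB left
disk 5: place f9 (23 GB), 41 GB left
disk 5: place f10 (23 GB), 18 GB left
disk 6: place f11 (25 GB), 39 GB left
disk 6: place f12 (22 GB), 17 GB left
disk 7: place f13 (24 GB), 40 GB left
disk 7: place f14 (27 GB), 13 GB left
disk 8: place f15 (25 GB), 39 GB left
disk 8: place f16 (23 GB), 16 GB left
disk 9: place f17 (24 GB), 40 GB left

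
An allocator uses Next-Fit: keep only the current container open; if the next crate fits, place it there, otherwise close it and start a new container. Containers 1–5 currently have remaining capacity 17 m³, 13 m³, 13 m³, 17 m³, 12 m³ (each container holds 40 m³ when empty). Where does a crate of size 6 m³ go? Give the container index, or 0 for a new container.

Next-Fit only looks at container 5, which has 12 m³ free.
6 m³ fits there.

5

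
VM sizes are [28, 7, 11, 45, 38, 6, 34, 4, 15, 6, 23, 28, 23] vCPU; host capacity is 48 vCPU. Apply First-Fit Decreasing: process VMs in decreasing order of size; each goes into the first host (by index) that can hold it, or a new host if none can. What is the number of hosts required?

6

Sorted descending: 45, 38, 34, 28, 28, 23, 23, 15, 11, 7, 6, 6, 4.
45 vCPU → host 1 (remaining 3 vCPU)
38 vCPU → host 2 (remaining 10 vCPU)
34 vCPU → host 3 (remaining 14 vCPU)
28 vCPU → host 4 (remaining 20 vCPU)
28 vCPU → host 5 (remaining 20 vCPU)
23 vCPU → host 6 (remaining 25 vCPU)
23 vCPU → host 6 (remaining 2 vCPU)
15 vCPU → host 4 (remaining 5 vCPU)
11 vCPU → host 3 (remaining 3 vCPU)
7 vCPU → host 2 (remaining 3 vCPU)
6 vCPU → host 5 (remaining 14 vCPU)
6 vCPU → host 5 (remaining 8 vCPU)
4 vCPU → host 4 (remaining 1 vCPU)
Final hosts: [45] [38,7] [34,11] [28,15,4] [28,6,6] [23,23].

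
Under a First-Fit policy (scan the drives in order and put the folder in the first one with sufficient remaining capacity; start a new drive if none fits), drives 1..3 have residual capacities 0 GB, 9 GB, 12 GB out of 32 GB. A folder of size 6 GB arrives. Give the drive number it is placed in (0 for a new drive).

Drives with room: drive 2 (9 GB), drive 3 (12 GB).
The first with room is drive 2.

2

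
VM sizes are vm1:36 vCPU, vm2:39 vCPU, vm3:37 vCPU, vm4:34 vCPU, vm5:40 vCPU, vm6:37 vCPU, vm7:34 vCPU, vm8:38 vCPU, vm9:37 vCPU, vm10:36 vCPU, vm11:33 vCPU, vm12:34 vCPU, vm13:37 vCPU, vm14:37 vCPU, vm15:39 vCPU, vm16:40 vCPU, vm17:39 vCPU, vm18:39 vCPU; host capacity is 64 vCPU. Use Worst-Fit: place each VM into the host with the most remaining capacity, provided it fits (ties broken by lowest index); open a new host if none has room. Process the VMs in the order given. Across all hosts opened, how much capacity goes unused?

486

vm1 (36 vCPU) → host 1 (remaining 28 vCPU)
vm2 (39 vCPU) → host 2 (remaining 25 vCPU)
vm3 (37 vCPU) → host 3 (remaining 27 vCPU)
vm4 (34 vCPU) → host 4 (remaining 30 vCPU)
vm5 (40 vCPU) → host 5 (remaining 24 vCPU)
vm6 (37 vCPU) → host 6 (remaining 27 vCPU)
vm7 (34 vCPU) → host 7 (remaining 30 vCPU)
vm8 (38 vCPU) → host 8 (remaining 26 vCPU)
vm9 (37 vCPU) → host 9 (remaining 27 vCPU)
vm10 (36 vCPU) → host 10 (remaining 28 vCPU)
vm11 (33 vCPU) → host 11 (remaining 31 vCPU)
vm12 (34 vCPU) → host 12 (remaining 30 vCPU)
vm13 (37 vCPU) → host 13 (remaining 27 vCPU)
vm14 (37 vCPU) → host 14 (remaining 27 vCPU)
vm15 (39 vCPU) → host 15 (remaining 25 vCPU)
vm16 (40 vCPU) → host 16 (remaining 24 vCPU)
vm17 (39 vCPU) → host 17 (remaining 25 vCPU)
vm18 (39 vCPU) → host 18 (remaining 25 vCPU)
18 hosts × 64 vCPU = 1152 vCPU; used 666 vCPU; unused 486 vCPU.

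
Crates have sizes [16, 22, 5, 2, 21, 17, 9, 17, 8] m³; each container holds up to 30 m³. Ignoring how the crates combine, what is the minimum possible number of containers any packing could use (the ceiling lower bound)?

4

Total size = 16 + 22 + 5 + 2 + 21 + 17 + 9 + 17 + 8 = 117 m³.
⌈117 / 30⌉ = 4.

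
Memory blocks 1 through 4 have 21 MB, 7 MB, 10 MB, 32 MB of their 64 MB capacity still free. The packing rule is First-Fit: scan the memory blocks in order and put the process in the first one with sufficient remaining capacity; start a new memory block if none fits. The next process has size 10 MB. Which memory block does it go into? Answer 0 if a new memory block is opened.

Memory blocks with room: memory block 1 (21 MB), memory block 3 (10 MB), memory block 4 (32 MB).
The first with room is memory block 1.

1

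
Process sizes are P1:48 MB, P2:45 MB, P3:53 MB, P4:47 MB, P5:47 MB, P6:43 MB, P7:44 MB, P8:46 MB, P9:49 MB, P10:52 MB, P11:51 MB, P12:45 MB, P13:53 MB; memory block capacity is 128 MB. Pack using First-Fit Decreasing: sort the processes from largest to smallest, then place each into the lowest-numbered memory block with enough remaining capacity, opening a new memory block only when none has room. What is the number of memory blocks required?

7

Sorted descending: 53, 53, 52, 51, 49, 48, 47, 47, 46, 45, 45, 44, 43.
Put 53 MB in memory block 1; 75 MB remain.
Put 53 MB in memory block 1; 22 MB remain.
Put 52 MB in memory block 2; 76 MB remain.
Put 51 MB in memory block 2; 25 MB remain.
Put 49 MB in memory block 3; 79 MB remain.
Put 48 MB in memory block 3; 31 MB remain.
Put 47 MB in memory block 4; 81 MB remain.
Put 47 MB in memory block 4; 34 MB remain.
Put 46 MB in memory block 5; 82 MB remain.
Put 45 MB in memory block 5; 37 MB remain.
Put 45 MB in memory block 6; 83 MB remain.
Put 44 MB in memory block 6; 39 MB remain.
Put 43 MB in memory block 7; 85 MB remain.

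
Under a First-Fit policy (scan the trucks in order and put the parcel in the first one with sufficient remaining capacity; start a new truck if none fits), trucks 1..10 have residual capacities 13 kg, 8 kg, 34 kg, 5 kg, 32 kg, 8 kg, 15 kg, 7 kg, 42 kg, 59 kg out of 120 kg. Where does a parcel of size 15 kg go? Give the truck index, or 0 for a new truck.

3

Trucks with room: truck 3 (34 kg), truck 5 (32 kg), truck 7 (15 kg), truck 9 (42 kg), truck 10 (59 kg).
The first with room is truck 3.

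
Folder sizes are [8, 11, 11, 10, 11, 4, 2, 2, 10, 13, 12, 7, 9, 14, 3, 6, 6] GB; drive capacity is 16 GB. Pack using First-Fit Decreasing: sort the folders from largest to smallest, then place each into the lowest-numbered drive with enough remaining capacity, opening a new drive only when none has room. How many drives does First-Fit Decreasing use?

Sorted descending: 14, 13, 12, 11, 11, 11, 10, 10, 9, 8, 7, 6, 6, 4, 3, 2, 2.
drive 1: place 14 GB, 2 GB left
drive 2: place 13 GB, 3 GB left
drive 3: place 12 GB, 4 GB left
drive 4: place 11 GB, 5 GB left
drive 5: place 11 GB, 5 GB left
drive 6: place 11 GB, 5 GB left
drive 7: place 10 GB, 6 GB left
drive 8: place 10 GB, 6 GB left
drive 9: place 9 GB, 7 GB left
drive 10: place 8 GB, 8 GB left
drive 9: place 7 GB, 0 GB left
drive 7: place 6 GB, 0 GB left
drive 8: place 6 GB, 0 GB left
drive 3: place 4 GB, 0 GB left
drive 2: place 3 GB, 0 GB left
drive 1: place 2 GB, 0 GB left
drive 4: place 2 GB, 3 GB left

10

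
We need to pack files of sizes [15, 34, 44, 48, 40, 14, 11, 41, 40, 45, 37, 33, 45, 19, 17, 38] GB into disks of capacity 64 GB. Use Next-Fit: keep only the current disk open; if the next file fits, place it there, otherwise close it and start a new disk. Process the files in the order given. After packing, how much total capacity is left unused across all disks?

183

15 GB → disk 1 (remaining 49 GB)
34 GB → disk 1 (remaining 15 GB)
44 GB → disk 2 (remaining 20 GB)
48 GB → disk 3 (remaining 16 GB)
40 GB → disk 4 (remaining 24 GB)
14 GB → disk 4 (remaining 10 GB)
11 GB → disk 5 (remaining 53 GB)
41 GB → disk 5 (remaining 12 GB)
40 GB → disk 6 (remaining 24 GB)
45 GB → disk 7 (remaining 19 GB)
37 GB → disk 8 (remaining 27 GB)
33 GB → disk 9 (remaining 31 GB)
45 GB → disk 10 (remaining 19 GB)
19 GB → disk 10 (remaining 0 GB)
17 GB → disk 11 (remaining 47 GB)
38 GB → disk 11 (remaining 9 GB)
11 disks × 64 GB = 704 GB; used 521 GB; unused 183 GB.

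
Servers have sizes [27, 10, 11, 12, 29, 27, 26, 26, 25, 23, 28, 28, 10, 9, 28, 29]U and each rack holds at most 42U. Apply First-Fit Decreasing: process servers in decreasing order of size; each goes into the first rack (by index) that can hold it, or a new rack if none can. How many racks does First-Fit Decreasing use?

11 racks

Sorted descending: 29, 29, 28, 28, 28, 27, 27, 26, 26, 25, 23, 12, 11, 10, 10, 9.
Put 29U in rack 1; 13U remain.
Put 29U in rack 2; 13U remain.
Put 28U in rack 3; 14U remain.
Put 28U in rack 4; 14U remain.
Put 28U in rack 5; 14U remain.
Put 27U in rack 6; 15U remain.
Put 27U in rack 7; 15U remain.
Put 26U in rack 8; 16U remain.
Put 26U in rack 9; 16U remain.
Put 25U in rack 10; 17U remain.
Put 23U in rack 11; 19U remain.
Put 12U in rack 1; 1U remain.
Put 11U in rack 2; 2U remain.
Put 10U in rack 3; 4U remain.
Put 10U in rack 4; 4U remain.
Put 9U in rack 5; 5U remain.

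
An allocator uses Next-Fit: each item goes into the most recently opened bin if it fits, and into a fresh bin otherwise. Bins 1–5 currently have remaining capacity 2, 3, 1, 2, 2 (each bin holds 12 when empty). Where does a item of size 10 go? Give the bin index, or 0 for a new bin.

Next-Fit only looks at bin 5, which has 2 free.
10 does not fit, so a new bin is opened.

0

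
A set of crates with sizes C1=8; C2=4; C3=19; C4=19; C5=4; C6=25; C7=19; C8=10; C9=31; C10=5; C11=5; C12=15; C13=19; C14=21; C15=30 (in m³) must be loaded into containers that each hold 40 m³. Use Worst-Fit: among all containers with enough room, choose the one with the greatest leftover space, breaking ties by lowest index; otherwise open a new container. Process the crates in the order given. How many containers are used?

8 containers

C1 (8 m³) → container 1 (remaining 32 m³)
C2 (4 m³) → container 1 (remaining 28 m³)
C3 (19 m³) → container 1 (remaining 9 m³)
C4 (19 m³) → container 2 (remaining 21 m³)
C5 (4 m³) → container 2 (remaining 17 m³)
C6 (25 m³) → container 3 (remaining 15 m³)
C7 (19 m³) → container 4 (remaining 21 m³)
C8 (10 m³) → container 4 (remaining 11 m³)
C9 (31 m³) → container 5 (remaining 9 m³)
C10 (5 m³) → container 2 (remaining 12 m³)
C11 (5 m³) → container 3 (remaining 10 m³)
C12 (15 m³) → container 6 (remaining 25 m³)
C13 (19 m³) → container 6 (remaining 6 m³)
C14 (21 m³) → container 7 (remaining 19 m³)
C15 (30 m³) → container 8 (remaining 10 m³)
Final containers: [8,4,19] [19,4,5] [25,5] [19,10] [31] [15,19] [21] [30].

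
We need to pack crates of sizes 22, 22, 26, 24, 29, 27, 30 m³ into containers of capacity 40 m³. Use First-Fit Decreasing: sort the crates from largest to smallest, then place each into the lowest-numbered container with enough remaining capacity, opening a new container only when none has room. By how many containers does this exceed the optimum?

0

First-Fit Decreasing: [30] [29] [27] [26] [24] [22] [22] → 7 containers.
7 crates exceed 20 m³ (half the capacity), and no two of those can share a container, so at least 7 containers are needed.
So 7 is already optimal.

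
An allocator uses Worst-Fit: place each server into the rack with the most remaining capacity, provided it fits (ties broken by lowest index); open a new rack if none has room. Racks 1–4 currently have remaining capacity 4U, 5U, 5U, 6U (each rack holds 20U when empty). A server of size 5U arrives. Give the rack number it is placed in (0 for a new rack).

4

Racks with room: rack 2 (5U), rack 3 (5U), rack 4 (6U).
Most room is rack 4 with 6U free.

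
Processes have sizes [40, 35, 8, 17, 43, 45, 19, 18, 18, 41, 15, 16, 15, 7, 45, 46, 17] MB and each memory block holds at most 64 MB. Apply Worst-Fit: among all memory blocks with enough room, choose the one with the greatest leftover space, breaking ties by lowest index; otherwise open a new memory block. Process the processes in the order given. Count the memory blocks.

Put 40 MB in memory block 1; 24 MB remain.
Put 35 MB in memory block 2; 29 MB remain.
Put 8 MB in memory block 2; 21 MB remain.
Put 17 MB in memory block 1; 7 MB remain.
Put 43 MB in memory block 3; 21 MB remain.
Put 45 MB in memory block 4; 19 MB remain.
Put 19 MB in memory block 2; 2 MB remain.
Put 18 MB in memory block 3; 3 MB remain.
Put 18 MB in memory block 4; 1 MB remain.
Put 41 MB in memory block 5; 23 MB remain.
Put 15 MB in memory block 5; 8 MB remain.
Put 16 MB in memory block 6; 48 MB remain.
Put 15 MB in memory block 6; 33 MB remain.
Put 7 MB in memory block 6; 26 MB remain.
Put 45 MB in memory block 7; 19 MB remain.
Put 46 MB in memory block 8; 18 MB remain.
Put 17 MB in memory block 6; 9 MB remain.

8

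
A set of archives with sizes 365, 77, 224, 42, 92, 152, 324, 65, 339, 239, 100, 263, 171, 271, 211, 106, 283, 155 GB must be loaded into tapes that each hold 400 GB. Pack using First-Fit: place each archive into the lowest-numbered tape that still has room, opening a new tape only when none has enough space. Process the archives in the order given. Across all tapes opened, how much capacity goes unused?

tape 1: place 365 GB, 35 GB left
tape 2: place 77 GB, 323 GB left
tape 2: place 224 GB, 99 GB left
tape 2: place 42 GB, 57 GB left
tape 3: place 92 GB, 308 GB left
tape 3: place 152 GB, 156 GB left
tape 4: place 324 GB, 76 GB left
tape 3: place 65 GB, 91 GB left
tape 5: place 339 GB, 61 GB left
tape 6: place 239 GB, 161 GB left
tape 6: place 100 GB, 61 GB left
tape 7: place 263 GB, 137 GB left
tape 8: place 171 GB, 229 GB left
tape 9: place 271 GB, 129 GB left
tape 8: place 211 GB, 18 GB left
tape 7: place 106 GB, 31 GB left
tape 10: place 283 GB, 117 GB left
tape 11: place 155 GB, 245 GB left
11 tapes × 400 GB = 4400 GB; used 3479 GB; unused 921 GB.

921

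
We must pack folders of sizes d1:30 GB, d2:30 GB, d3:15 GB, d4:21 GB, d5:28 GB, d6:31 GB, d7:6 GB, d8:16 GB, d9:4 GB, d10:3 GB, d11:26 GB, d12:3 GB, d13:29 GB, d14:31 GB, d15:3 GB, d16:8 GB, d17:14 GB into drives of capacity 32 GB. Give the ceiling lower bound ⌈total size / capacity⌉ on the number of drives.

Total size = 30 + 30 + 15 + 21 + 28 + 31 + 6 + 16 + 4 + 3 + 26 + 3 + 29 + 31 + 3 + 8 + 14 = 298 GB.
⌈298 / 32⌉ = 10.

10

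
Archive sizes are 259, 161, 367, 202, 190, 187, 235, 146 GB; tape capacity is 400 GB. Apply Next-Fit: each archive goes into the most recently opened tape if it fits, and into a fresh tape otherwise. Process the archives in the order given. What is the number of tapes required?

6

tape 1: place 259 GB, 141 GB left
tape 2: place 161 GB, 239 GB left
tape 3: place 367 GB, 33 GB left
tape 4: place 202 GB, 198 GB left
tape 4: place 190 GB, 8 GB left
tape 5: place 187 GB, 213 GB left
tape 6: place 235 GB, 165 GB left
tape 6: place 146 GB, 19 GB left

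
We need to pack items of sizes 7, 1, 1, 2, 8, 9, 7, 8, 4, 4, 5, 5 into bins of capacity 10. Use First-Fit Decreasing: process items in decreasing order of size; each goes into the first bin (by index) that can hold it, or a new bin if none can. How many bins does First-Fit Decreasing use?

7

Sorted descending: 9, 8, 8, 7, 7, 5, 5, 4, 4, 2, 1, 1.
Put 9 in bin 1; 1 remain.
Put 8 in bin 2; 2 remain.
Put 8 in bin 3; 2 remain.
Put 7 in bin 4; 3 remain.
Put 7 in bin 5; 3 remain.
Put 5 in bin 6; 5 remain.
Put 5 in bin 6; 0 remain.
Put 4 in bin 7; 6 remain.
Put 4 in bin 7; 2 remain.
Put 2 in bin 2; 0 remain.
Put 1 in bin 1; 0 remain.
Put 1 in bin 3; 1 remain.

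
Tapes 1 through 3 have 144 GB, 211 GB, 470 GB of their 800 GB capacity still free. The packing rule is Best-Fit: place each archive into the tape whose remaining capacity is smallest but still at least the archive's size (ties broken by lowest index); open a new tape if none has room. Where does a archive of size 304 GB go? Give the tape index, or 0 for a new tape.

3

Tapes with room: tape 3 (470 GB).
Tightest fit is tape 3 with 470 GB free.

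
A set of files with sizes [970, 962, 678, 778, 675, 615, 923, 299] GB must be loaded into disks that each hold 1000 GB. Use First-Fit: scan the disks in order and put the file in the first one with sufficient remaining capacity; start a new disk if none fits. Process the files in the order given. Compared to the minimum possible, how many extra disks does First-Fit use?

0

First-Fit: [970] [962] [678,299] [778] [675] [615] [923] → 7 disks.
7 files exceed 500 GB (half the capacity), and no two of those can share a disk, so at least 7 disks are needed.
So 7 is already optimal.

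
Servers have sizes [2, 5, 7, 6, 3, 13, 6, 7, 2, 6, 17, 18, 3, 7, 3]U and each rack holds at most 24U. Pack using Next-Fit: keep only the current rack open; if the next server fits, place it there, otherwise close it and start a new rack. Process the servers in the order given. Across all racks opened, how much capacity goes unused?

39

Put 2U in rack 1; 22U remain.
Put 5U in rack 1; 17U remain.
Put 7U in rack 1; 10U remain.
Put 6U in rack 1; 4U remain.
Put 3U in rack 1; 1U remain.
Put 13U in rack 2; 11U remain.
Put 6U in rack 2; 5U remain.
Put 7U in rack 3; 17U remain.
Put 2U in rack 3; 15U remain.
Put 6U in rack 3; 9U remain.
Put 17U in rack 4; 7U remain.
Put 18U in rack 5; 6U remain.
Put 3U in rack 5; 3U remain.
Put 7U in rack 6; 17U remain.
Put 3U in rack 6; 14U remain.
6 racks × 24U = 144U; used 105U; unused 39U.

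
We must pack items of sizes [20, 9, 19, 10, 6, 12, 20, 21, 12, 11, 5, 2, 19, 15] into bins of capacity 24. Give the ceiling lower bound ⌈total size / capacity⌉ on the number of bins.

Total size = 20 + 9 + 19 + 10 + 6 + 12 + 20 + 21 + 12 + 11 + 5 + 2 + 19 + 15 = 181.
⌈181 / 24⌉ = 8.

8 bins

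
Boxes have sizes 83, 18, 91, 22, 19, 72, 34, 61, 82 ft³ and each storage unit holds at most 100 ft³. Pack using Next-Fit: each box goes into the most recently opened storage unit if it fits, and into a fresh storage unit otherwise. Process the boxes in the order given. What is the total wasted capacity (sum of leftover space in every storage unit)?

storage unit 1: place 83 ft³, 17 ft³ left
storage unit 2: place 18 ft³, 82 ft³ left
storage unit 3: place 91 ft³, 9 ft³ left
storage unit 4: place 22 ft³, 78 ft³ left
storage unit 4: place 19 ft³, 59 ft³ left
storage unit 5: place 72 ft³, 28 ft³ left
storage unit 6: place 34 ft³, 66 ft³ left
storage unit 6: place 61 ft³, 5 ft³ left
storage unit 7: place 82 ft³, 18 ft³ left
7 storage units × 100 ft³ = 700 ft³; used 482 ft³; unused 218 ft³.

218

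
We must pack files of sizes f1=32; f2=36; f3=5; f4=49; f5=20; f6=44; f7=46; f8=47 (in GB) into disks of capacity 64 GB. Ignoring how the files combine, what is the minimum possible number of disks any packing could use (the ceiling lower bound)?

5

Total size = 32 + 36 + 5 + 49 + 20 + 44 + 46 + 47 = 279 GB.
⌈279 / 64⌉ = 5.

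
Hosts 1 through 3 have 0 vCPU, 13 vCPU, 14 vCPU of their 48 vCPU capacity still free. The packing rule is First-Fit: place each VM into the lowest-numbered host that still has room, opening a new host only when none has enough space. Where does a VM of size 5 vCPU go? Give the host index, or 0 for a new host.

2

Hosts with room: host 2 (13 vCPU), host 3 (14 vCPU).
The first with room is host 2.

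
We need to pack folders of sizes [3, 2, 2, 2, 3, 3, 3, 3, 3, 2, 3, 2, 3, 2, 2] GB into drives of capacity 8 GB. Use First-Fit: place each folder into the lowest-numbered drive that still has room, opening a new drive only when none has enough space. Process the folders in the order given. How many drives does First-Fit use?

5

Put 3 GB in drive 1; 5 GB remain.
Put 2 GB in drive 1; 3 GB remain.
Put 2 GB in drive 1; 1 GB remain.
Put 2 GB in drive 2; 6 GB remain.
Put 3 GB in drive 2; 3 GB remain.
Put 3 GB in drive 2; 0 GB remain.
Put 3 GB in drive 3; 5 GB remain.
Put 3 GB in drive 3; 2 GB remain.
Put 3 GB in drive 4; 5 GB remain.
Put 2 GB in drive 3; 0 GB remain.
Put 3 GB in drive 4; 2 GB remain.
Put 2 GB in drive 4; 0 GB remain.
Put 3 GB in drive 5; 5 GB remain.
Put 2 GB in drive 5; 3 GB remain.
Put 2 GB in drive 5; 1 GB remain.
Final drives: [3,2,2] [2,3,3] [3,3,2] [3,3,2] [3,2,2].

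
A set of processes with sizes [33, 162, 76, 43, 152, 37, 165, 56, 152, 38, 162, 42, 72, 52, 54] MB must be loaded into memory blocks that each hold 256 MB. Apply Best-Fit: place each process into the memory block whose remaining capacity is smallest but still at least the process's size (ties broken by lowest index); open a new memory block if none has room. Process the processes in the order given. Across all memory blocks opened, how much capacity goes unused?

240

33 MB → memory block 1 (remaining 223 MB)
162 MB → memory block 1 (remaining 61 MB)
76 MB → memory block 2 (remaining 180 MB)
43 MB → memory block 1 (remaining 18 MB)
152 MB → memory block 2 (remaining 28 MB)
37 MB → memory block 3 (remaining 219 MB)
165 MB → memory block 3 (remaining 54 MB)
56 MB → memory block 4 (remaining 200 MB)
152 MB → memory block 4 (remaining 48 MB)
38 MB → memory block 4 (remaining 10 MB)
162 MB → memory block 5 (remaining 94 MB)
42 MB → memory block 3 (remaining 12 MB)
72 MB → memory block 5 (remaining 22 MB)
52 MB → memory block 6 (remaining 204 MB)
54 MB → memory block 6 (remaining 150 MB)
6 memory blocks × 256 MB = 1536 MB; used 1296 MB; unused 240 MB.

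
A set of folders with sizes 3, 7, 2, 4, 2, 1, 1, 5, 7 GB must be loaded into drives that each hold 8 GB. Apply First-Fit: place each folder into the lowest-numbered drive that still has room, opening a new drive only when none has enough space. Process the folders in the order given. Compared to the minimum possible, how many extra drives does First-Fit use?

First-Fit: [3,2,2,1] [7,1] [4] [5] [7] → 5 drives.
Total size 32 GB; any packing needs at least ⌈32/8⌉ = 4 drives.
An optimal packing achieves that bound: [7,1] [7,1] [5,3] [4,2,2] → 4 drives.
Excess: 5 − 4 = 1.

1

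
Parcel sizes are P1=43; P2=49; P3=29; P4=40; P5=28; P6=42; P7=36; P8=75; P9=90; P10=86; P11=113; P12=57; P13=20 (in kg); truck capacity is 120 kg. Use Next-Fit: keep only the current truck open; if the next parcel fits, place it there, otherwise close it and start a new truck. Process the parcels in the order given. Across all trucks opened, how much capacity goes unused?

Put P1 (43 kg) in truck 1; 77 kg remain.
Put P2 (49 kg) in truck 1; 28 kg remain.
Put P3 (29 kg) in truck 2; 91 kg remain.
Put P4 (40 kg) in truck 2; 51 kg remain.
Put P5 (28 kg) in truck 2; 23 kg remain.
Put P6 (42 kg) in truck 3; 78 kg remain.
Put P7 (36 kg) in truck 3; 42 kg remain.
Put P8 (75 kg) in truck 4; 45 kg remain.
Put P9 (90 kg) in truck 5; 30 kg remain.
Put P10 (86 kg) in truck 6; 34 kg remain.
Put P11 (113 kg) in truck 7; 7 kg remain.
Put P12 (57 kg) in truck 8; 63 kg remain.
Put P13 (20 kg) in truck 8; 43 kg remain.
8 trucks × 120 kg = 960 kg; used 708 kg; unused 252 kg.

252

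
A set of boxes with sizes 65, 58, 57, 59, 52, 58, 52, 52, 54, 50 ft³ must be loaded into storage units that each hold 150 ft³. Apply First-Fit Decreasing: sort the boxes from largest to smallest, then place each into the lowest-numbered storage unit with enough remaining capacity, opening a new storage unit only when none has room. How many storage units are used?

Sorted descending: 65, 59, 58, 58, 57, 54, 52, 52, 52, 50.
Put 65 ft³ in storage unit 1; 85 ft³ remain.
Put 59 ft³ in storage unit 1; 26 ft³ remain.
Put 58 ft³ in storage unit 2; 92 ft³ remain.
Put 58 ft³ in storage unit 2; 34 ft³ remain.
Put 57 ft³ in storage unit 3; 93 ft³ remain.
Put 54 ft³ in storage unit 3; 39 ft³ remain.
Put 52 ft³ in storage unit 4; 98 ft³ remain.
Put 52 ft³ in storage unit 4; 46 ft³ remain.
Put 52 ft³ in storage unit 5; 98 ft³ remain.
Put 50 ft³ in storage unit 5; 48 ft³ remain.

5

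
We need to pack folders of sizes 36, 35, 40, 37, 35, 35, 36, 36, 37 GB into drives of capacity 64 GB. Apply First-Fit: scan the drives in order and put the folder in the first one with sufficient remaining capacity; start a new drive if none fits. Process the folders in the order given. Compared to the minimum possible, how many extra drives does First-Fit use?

First-Fit: [36] [35] [40] [37] [35] [35] [36] [36] [37] → 9 drives.
9 folders exceed 32 GB (half the capacity), and no two of those can share a drive, so at least 9 drives are needed.
So 9 is already optimal.

0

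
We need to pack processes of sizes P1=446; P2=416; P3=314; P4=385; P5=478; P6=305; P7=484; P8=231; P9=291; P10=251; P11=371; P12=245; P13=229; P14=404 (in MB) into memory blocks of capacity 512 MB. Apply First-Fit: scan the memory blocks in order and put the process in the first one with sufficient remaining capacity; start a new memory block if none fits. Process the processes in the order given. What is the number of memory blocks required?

P1 (446 MB) → memory block 1 (remaining 66 MB)
P2 (416 MB) → memory block 2 (remaining 96 MB)
P3 (314 MB) → memory block 3 (remaining 198 MB)
P4 (385 MB) → memory block 4 (remaining 127 MB)
P5 (478 MB) → memory block 5 (remaining 34 MB)
P6 (305 MB) → memory block 6 (remaining 207 MB)
P7 (484 MB) → memory block 7 (remaining 28 MB)
P8 (231 MB) → memory block 8 (remaining 281 MB)
P9 (291 MB) → memory block 9 (remaining 221 MB)
P10 (251 MB) → memory block 8 (remaining 30 MB)
P11 (371 MB) → memory block 10 (remaining 141 MB)
P12 (245 MB) → memory block 11 (remaining 267 MB)
P13 (229 MB) → memory block 11 (remaining 38 MB)
P14 (404 MB) → memory block 12 (remaining 108 MB)
Final memory blocks: [446] [416] [314] [385] [478] [305] [484] [231,251] [291] [371] [245,229] [404].

12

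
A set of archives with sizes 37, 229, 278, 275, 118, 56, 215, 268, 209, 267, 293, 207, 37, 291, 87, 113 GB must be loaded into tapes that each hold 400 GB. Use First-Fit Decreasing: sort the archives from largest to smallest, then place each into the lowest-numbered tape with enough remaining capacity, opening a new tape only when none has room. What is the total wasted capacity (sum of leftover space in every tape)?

1020

Sorted descending: 293, 291, 278, 275, 268, 267, 229, 215, 209, 207, 118, 113, 87, 56, 37, 37.
293 GB → tape 1 (remaining 107 GB)
291 GB → tape 2 (remaining 109 GB)
278 GB → tape 3 (remaining 122 GB)
275 GB → tape 4 (remaining 125 GB)
268 GB → tape 5 (remaining 132 GB)
267 GB → tape 6 (remaining 133 GB)
229 GB → tape 7 (remaining 171 GB)
215 GB → tape 8 (remaining 185 GB)
209 GB → tape 9 (remaining 191 GB)
207 GB → tape 10 (remaining 193 GB)
118 GB → tape 3 (remaining 4 GB)
113 GB → tape 4 (remaining 12 GB)
87 GB → tape 1 (remaining 20 GB)
56 GB → tape 2 (remaining 53 GB)
37 GB → tape 2 (remaining 16 GB)
37 GB → tape 5 (remaining 95 GB)
10 tapes × 400 GB = 4000 GB; used 2980 GB; unused 1020 GB.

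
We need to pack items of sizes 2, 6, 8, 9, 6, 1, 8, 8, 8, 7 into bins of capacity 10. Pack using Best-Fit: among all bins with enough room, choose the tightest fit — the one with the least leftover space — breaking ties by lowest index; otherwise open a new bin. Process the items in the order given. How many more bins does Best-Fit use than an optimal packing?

0

Best-Fit: [2,6] [8] [9,1] [6] [8] [8] [8] [7] → 8 bins.
8 items exceed 5 (half the capacity), and no two of those can share a bin, so at least 8 bins are needed.
So 8 is already optimal.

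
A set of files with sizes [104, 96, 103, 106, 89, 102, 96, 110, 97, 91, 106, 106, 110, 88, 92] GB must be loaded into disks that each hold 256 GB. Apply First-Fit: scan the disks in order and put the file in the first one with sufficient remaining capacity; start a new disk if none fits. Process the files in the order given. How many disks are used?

disk 1: place 104 GB, 152 GB left
disk 1: place 96 GB, 56 GB left
disk 2: place 103 GB, 153 GB left
disk 2: place 106 GB, 47 GB left
disk 3: place 89 GB, 167 GB left
disk 3: place 102 GB, 65 GB left
disk 4: place 96 GB, 160 GB left
disk 4: place 110 GB, 50 GB left
disk 5: place 97 GB, 159 GB left
disk 5: place 91 GB, 68 GB left
disk 6: place 106 GB, 150 GB left
disk 6: place 106 GB, 44 GB left
disk 7: place 110 GB, 146 GB left
disk 7: place 88 GB, 58 GB left
disk 8: place 92 GB, 164 GB left
Final disks: [104,96] [103,106] [89,102] [96,110] [97,91] [106,106] [110,88] [92].

8 disks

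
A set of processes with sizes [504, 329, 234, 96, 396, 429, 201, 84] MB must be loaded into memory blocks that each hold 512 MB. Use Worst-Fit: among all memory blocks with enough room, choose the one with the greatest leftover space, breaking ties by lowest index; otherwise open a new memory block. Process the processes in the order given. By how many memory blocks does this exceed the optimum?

Worst-Fit: [504] [329] [234,96] [396] [429] [201,84] → 6 memory blocks.
Total size 2273 MB; any packing needs at least ⌈2273/512⌉ = 5 memory blocks.
An optimal packing achieves that bound: [504] [429] [396,96] [329,84] [234,201] → 5 memory blocks.
Excess: 6 − 5 = 1.

1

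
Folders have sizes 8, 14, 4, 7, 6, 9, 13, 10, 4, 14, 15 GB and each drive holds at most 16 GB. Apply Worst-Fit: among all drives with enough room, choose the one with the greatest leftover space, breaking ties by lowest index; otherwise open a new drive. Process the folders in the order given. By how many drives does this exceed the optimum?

Worst-Fit: [8,4] [14] [7,6] [9,4] [13] [10] [14] [15] → 8 drives.
Total size 104 GB; any packing needs at least ⌈104/16⌉ = 7 drives.
An optimal packing achieves that bound: [15] [14] [14] [13] [10,6] [9,7] [8,4,4] → 7 drives.
Excess: 8 − 7 = 1.

1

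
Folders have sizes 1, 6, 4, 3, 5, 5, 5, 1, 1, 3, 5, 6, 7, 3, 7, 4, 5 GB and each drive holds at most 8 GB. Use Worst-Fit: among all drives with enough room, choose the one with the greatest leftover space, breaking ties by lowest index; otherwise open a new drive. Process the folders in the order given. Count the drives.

11

drive 1: place 1 GB, 7 GB left
drive 1: place 6 GB, 1 GB left
drive 2: place 4 GB, 4 GB left
drive 2: place 3 GB, 1 GB left
drive 3: place 5 GB, 3 GB left
drive 4: place 5 GB, 3 GB left
drive 5: place 5 GB, 3 GB left
drive 3: place 1 GB, 2 GB left
drive 4: place 1 GB, 2 GB left
drive 5: place 3 GB, 0 GB left
drive 6: place 5 GB, 3 GB left
drive 7: place 6 GB, 2 GB left
drive 8: place 7 GB, 1 GB left
drive 6: place 3 GB, 0 GB left
drive 9: place 7 GB, 1 GB left
drive 10: place 4 GB, 4 GB left
drive 11: place 5 GB, 3 GB left
Final drives: [1,6] [4,3] [5,1] [5,1] [5,3] [5,3] [6] [7] [7] [4] [5].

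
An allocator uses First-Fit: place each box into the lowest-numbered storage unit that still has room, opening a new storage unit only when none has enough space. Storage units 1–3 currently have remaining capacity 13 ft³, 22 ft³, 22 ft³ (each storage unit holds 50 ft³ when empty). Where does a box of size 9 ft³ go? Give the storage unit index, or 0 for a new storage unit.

Storage units with room: storage unit 1 (13 ft³), storage unit 2 (22 ft³), storage unit 3 (22 ft³).
The first with room is storage unit 1.

1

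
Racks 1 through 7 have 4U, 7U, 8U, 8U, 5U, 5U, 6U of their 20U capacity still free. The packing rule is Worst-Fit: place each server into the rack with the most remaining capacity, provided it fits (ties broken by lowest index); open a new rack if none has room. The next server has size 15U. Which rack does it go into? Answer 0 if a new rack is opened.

0

No rack has ≥ 15U free, so a new rack is opened.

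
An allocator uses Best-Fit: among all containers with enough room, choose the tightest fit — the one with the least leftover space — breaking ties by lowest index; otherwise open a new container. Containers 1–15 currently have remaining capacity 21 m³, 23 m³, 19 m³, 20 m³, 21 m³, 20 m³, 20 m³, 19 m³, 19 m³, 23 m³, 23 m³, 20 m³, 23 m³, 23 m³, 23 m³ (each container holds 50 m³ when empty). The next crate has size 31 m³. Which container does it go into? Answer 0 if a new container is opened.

0

No container has ≥ 31 m³ free, so a new container is opened.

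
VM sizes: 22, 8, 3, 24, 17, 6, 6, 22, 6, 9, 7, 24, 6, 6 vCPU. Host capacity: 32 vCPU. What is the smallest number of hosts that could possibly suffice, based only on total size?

6

Total size = 22 + 8 + 3 + 24 + 17 + 6 + 6 + 22 + 6 + 9 + 7 + 24 + 6 + 6 = 166 vCPU.
⌈166 / 32⌉ = 6.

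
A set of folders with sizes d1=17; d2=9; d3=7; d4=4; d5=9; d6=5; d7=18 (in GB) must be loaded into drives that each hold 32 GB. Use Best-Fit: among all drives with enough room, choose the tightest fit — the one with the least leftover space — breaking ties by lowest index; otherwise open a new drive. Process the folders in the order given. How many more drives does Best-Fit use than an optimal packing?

0

Best-Fit: [17,9,4] [7,9,5] [18] → 3 drives.
Total size 69 GB; any packing needs at least ⌈69/32⌉ = 3 drives.
So 3 is already optimal.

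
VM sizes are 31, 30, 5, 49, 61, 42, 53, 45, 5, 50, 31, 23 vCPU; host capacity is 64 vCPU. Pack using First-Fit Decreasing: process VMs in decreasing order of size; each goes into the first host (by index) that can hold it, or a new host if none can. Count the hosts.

8

Sorted descending: 61, 53, 50, 49, 45, 42, 31, 31, 30, 23, 5, 5.
Put 61 vCPU in host 1; 3 vCPU remain.
Put 53 vCPU in host 2; 11 vCPU remain.
Put 50 vCPU in host 3; 14 vCPU remain.
Put 49 vCPU in host 4; 15 vCPU remain.
Put 45 vCPU in host 5; 19 vCPU remain.
Put 42 vCPU in host 6; 22 vCPU remain.
Put 31 vCPU in host 7; 33 vCPU remain.
Put 31 vCPU in host 7; 2 vCPU remain.
Put 30 vCPU in host 8; 34 vCPU remain.
Put 23 vCPU in host 8; 11 vCPU remain.
Put 5 vCPU in host 2; 6 vCPU remain.
Put 5 vCPU in host 2; 1 vCPU remain.
Final hosts: [61] [53,5,5] [50] [49] [45] [42] [31,31] [30,23].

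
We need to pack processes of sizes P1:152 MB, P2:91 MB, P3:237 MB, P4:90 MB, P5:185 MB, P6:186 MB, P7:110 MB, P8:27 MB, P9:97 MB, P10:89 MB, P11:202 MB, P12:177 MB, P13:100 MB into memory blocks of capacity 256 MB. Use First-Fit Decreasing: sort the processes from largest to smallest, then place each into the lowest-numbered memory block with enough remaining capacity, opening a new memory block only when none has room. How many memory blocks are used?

Sorted descending: 237, 202, 186, 185, 177, 152, 110, 100, 97, 91, 90, 89, 27.
memory block 1: place 237 MB, 19 MB left
memory block 2: place 202 MB, 54 MB left
memory block 3: place 186 MB, 70 MB left
memory block 4: place 185 MB, 71 MB left
memory block 5: place 177 MB, 79 MB left
memory block 6: place 152 MB, 104 MB left
memory block 7: place 110 MB, 146 MB left
memory block 6: place 100 MB, 4 MB left
memory block 7: place 97 MB, 49 MB left
memory block 8: place 91 MB, 165 MB left
memory block 8: place 90 MB, 75 MB left
memory block 9: place 89 MB, 167 MB left
memory block 2: place 27 MB, 27 MB left
Final memory blocks: [237] [202,27] [186] [185] [177] [152,100] [110,97] [91,90] [89].

9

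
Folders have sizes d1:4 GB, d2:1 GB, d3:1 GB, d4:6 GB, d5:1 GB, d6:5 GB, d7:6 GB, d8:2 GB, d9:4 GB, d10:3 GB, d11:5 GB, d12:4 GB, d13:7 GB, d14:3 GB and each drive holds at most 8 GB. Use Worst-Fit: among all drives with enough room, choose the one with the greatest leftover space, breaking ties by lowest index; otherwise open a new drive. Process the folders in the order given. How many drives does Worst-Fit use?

8

Put d1 (4 GB) in drive 1; 4 GB remain.
Put d2 (1 GB) in drive 1; 3 GB remain.
Put d3 (1 GB) in drive 1; 2 GB remain.
Put d4 (6 GB) in drive 2; 2 GB remain.
Put d5 (1 GB) in drive 1; 1 GB remain.
Put d6 (5 GB) in drive 3; 3 GB remain.
Put d7 (6 GB) in drive 4; 2 GB remain.
Put d8 (2 GB) in drive 3; 1 GB remain.
Put d9 (4 GB) in drive 5; 4 GB remain.
Put d10 (3 GB) in drive 5; 1 GB remain.
Put d11 (5 GB) in drive 6; 3 GB remain.
Put d12 (4 GB) in drive 7; 4 GB remain.
Put d13 (7 GB) in drive 8; 1 GB remain.
Put d14 (3 GB) in drive 7; 1 GB remain.
Final drives: [4,1,1,1] [6] [5,2] [6] [4,3] [5] [4,3] [7].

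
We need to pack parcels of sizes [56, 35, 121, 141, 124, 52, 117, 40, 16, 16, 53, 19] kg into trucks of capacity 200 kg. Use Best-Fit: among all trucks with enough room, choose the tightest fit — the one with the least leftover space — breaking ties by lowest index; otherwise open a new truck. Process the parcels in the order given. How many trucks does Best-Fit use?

truck 1: place 56 kg, 144 kg left
truck 1: place 35 kg, 109 kg left
truck 2: place 121 kg, 79 kg left
truck 3: place 141 kg, 59 kg left
truck 4: place 124 kg, 76 kg left
truck 3: place 52 kg, 7 kg left
truck 5: place 117 kg, 83 kg left
truck 4: place 40 kg, 36 kg left
truck 4: place 16 kg, 20 kg left
truck 4: place 16 kg, 4 kg left
truck 2: place 53 kg, 26 kg left
truck 2: place 19 kg, 7 kg left
Final trucks: [56,35] [121,53,19] [141,52] [124,40,16,16] [117].

5 trucks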